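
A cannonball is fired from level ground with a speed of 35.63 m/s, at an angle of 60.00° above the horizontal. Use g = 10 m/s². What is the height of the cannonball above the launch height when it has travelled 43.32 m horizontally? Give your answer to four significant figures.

v_x = 35.63 cos 60.00° = 17.815 m/s, v_y0 = 35.63 sin 60.00° = 30.856 m/s.
Time to reach x = 43.32 m: t = x / v_x = 43.32 / 17.815 = 2.4317 s.
y = v_y0 t − ½ g t² = 30.856×2.4317 − 5.000×2.4317² = 45.47 m.

45.47 m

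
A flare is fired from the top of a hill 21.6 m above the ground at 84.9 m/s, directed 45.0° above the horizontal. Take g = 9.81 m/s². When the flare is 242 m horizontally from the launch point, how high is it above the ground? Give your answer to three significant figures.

v_x = 84.9 cos 45.0° = 60.03 m/s, v_y0 = 84.9 sin 45.0° = 60.03 m/s.
Time to reach x = 242 m: t = x / v_x = 242 / 60.03 = 4.031 s.
y = 21.6 + v_y0 t − ½ g t² = 21.6 + 60.03×4.031 − 4.905×4.031² = 184 m.

184 m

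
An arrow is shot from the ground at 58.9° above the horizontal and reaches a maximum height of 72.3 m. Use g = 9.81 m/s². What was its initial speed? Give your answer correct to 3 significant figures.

44.0 m/s

At maximum height v_y = 0, so (v₀ sin θ)² = 2 g H.
v₀ sin 58.9° = √(2 × 9.81 × 72.3) = 37.66 m/s.
v₀ = 37.66 / sin 58.9° = 37.66 / 0.8563 = 44.0 m/s.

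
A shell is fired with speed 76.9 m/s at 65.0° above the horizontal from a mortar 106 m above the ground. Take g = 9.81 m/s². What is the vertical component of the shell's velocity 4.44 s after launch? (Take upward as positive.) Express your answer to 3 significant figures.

26.1 m/s

Initial vertical component: v_y0 = 76.9 sin 65.0° = 69.70 m/s.
v_y(t) = v_y0 − g t = 69.70 − 9.81 × 4.44 = 26.1 m/s.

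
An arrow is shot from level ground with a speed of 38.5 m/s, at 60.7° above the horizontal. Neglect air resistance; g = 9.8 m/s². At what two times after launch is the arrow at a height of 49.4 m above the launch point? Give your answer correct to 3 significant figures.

2.14 s and 4.71 s

v_y0 = 38.5 sin 60.7° = 33.57 m/s.
Set y = v_y0 t − ½ g t² = 49.4: 4.900 t² − 33.57 t + 49.4 = 0.
t = [33.57 ± √(1127 − 968.2)] / 9.8 = (33.57 ± 12.60) / 9.8, giving t = 2.14 s or t = 4.71 s.
So the arrow is at 49.4 m at t = 2.14 s (rising) and t = 4.71 s (falling).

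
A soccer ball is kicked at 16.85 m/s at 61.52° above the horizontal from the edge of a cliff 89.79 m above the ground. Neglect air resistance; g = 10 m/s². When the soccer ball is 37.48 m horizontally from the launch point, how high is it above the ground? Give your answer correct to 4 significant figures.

v_x = 16.85 cos 61.52° = 8.0350 m/s, v_y0 = 16.85 sin 61.52° = 14.811 m/s.
Time to reach x = 37.48 m: t = x / v_x = 37.48 / 8.0350 = 4.6646 s.
y = 89.79 + v_y0 t − ½ g t² = 89.79 + 14.811×4.6646 − 5.000×4.6646² = 50.08 m.

50.08 m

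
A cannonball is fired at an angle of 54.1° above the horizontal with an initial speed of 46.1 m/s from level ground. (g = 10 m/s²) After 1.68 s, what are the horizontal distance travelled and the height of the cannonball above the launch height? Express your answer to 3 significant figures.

v_x = 46.1 cos 54.1° = 27.03 m/s; v_y0 = 46.1 sin 54.1° = 37.34 m/s.
x = v_x t = 27.03 × 1.68 = 45.4 m.
y = v_y0 t − ½ g t² = 37.34×1.68 − 5.000×1.68² = 48.6 m.

x = 45.4 m, y = 48.6 m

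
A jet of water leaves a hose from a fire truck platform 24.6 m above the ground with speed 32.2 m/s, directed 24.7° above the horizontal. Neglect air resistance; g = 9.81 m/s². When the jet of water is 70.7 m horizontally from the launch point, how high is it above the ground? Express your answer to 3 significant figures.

28.5 m

v_x = 32.2 cos 24.7° = 29.25 m/s, v_y0 = 32.2 sin 24.7° = 13.46 m/s.
Time to reach x = 70.7 m: t = x / v_x = 70.7 / 29.25 = 2.417 s.
y = 24.6 + v_y0 t − ½ g t² = 24.6 + 13.46×2.417 − 4.905×2.417² = 28.5 m.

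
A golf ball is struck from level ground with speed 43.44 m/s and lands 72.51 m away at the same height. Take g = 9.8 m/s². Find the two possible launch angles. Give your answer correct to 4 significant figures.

Level-ground range: R = v₀² sin(2θ)/g ⇒ sin 2θ = R g / v₀² = 72.51×9.8/43.44² = 0.3766.
2θ = arcsin(0.3766) = 22.123° or 180° − 22.123° = 157.877°.
So θ = 11.06° or θ = 78.94°.

11.06° and 78.94°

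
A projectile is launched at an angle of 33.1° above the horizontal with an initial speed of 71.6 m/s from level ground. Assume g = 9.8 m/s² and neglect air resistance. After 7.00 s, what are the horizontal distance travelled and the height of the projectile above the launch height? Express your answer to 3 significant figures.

x = 420 m, y = 33.6 m

v_x = 71.6 cos 33.1° = 59.98 m/s; v_y0 = 71.6 sin 33.1° = 39.10 m/s.
x = v_x t = 59.98 × 7.00 = 420 m.
y = v_y0 t − ½ g t² = 39.10×7.00 − 4.900×7.00² = 33.6 m.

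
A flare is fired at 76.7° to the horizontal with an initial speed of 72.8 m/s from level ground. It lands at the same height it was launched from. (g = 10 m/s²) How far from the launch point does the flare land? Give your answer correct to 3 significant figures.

237 m

Components: v_x = 72.8 cos 76.7° = 16.75 m/s, v_y = 72.8 sin 76.7° = 70.85 m/s.
Time of flight (same landing height): t = 2 v_y / g = 2 × 70.85 / 10 = 14.17 s.
Range: R = v_x · t = 16.75 × 14.17 = 237 m.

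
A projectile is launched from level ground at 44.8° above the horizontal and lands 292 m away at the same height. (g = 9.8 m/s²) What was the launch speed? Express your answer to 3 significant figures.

On level ground, R = v₀² sin(2θ) / g, so v₀ = √(R g / sin 2θ).
sin(2 × 44.8°) = 1.0000.
v₀ = √(292 × 9.8 / 1.0000) = √2862 = 53.5 m/s.

53.5 m/s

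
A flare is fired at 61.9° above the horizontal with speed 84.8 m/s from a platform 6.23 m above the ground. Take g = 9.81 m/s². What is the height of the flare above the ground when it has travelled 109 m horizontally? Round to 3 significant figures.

174 m

v_x = 84.8 cos 61.9° = 39.94 m/s, v_y0 = 84.8 sin 61.9° = 74.80 m/s.
Time to reach x = 109 m: t = x / v_x = 109 / 39.94 = 2.729 s.
y = 6.23 + v_y0 t − ½ g t² = 6.23 + 74.80×2.729 − 4.905×2.729² = 174 m.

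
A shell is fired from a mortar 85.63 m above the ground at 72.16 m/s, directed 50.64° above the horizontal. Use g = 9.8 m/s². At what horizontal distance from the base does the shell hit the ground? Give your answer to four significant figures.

583.8 m

Components: v_x = 72.16 cos 50.64° = 45.763 m/s, v_y = 72.16 sin 50.64° = 55.792 m/s.
Vertical: 0 = 85.63 + 55.792 t − ½(9.8) t² ⇒ 4.900 t² − 55.792 t − 85.63 = 0.
t = [55.792 + √(3112.7 + 1678.3)] / 9.800 = 12.756 s.
Horizontal: R = v_x · t = 45.763 × 12.756 = 583.8 m.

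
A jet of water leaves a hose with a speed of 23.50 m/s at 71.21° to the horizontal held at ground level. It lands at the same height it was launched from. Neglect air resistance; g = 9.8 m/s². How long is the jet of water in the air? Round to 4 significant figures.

4.540 s

Vertical component: v_y = 23.50 sin 71.21° = 22.248 m/s.
For a projectile landing at launch height, time of flight is t = 2 v_y / g = 2 × 22.248 / 9.8 = 4.540 s.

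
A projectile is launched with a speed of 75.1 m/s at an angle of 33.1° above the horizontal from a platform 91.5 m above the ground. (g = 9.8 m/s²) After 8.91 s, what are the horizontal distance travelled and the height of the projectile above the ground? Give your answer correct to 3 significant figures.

x = 561 m, y = 67.9 m

v_x = 75.1 cos 33.1° = 62.91 m/s; v_y0 = 75.1 sin 33.1° = 41.01 m/s.
x = v_x t = 62.91 × 8.91 = 561 m.
y = 91.5 + v_y0 t − ½ g t² = 67.9 m.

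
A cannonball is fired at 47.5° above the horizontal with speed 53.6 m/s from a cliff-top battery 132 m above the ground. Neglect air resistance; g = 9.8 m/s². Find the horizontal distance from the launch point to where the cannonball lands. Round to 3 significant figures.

Components: v_x = 53.6 cos 47.5° = 36.21 m/s, v_y = 53.6 sin 47.5° = 39.52 m/s.
Vertical: 0 = 132 + 39.52 t − ½(9.8) t² ⇒ 4.900 t² − 39.52 t − 132 = 0.
t = [39.52 + √(1562 + 2587)] / 9.800 = 10.61 s.
Horizontal: R = v_x · t = 36.21 × 10.61 = 384 m.

384 m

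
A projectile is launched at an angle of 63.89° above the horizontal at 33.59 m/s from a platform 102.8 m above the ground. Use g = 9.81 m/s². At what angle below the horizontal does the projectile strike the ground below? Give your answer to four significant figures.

74.72°

v_x = 33.59 cos 63.89° = 14.783 m/s.
At impact |v_y| = √(v_y0² + 2 g h) = √(30.162² + 2×9.81×102.8) = 54.099 m/s.
Angle below horizontal = arctan(|v_y| / v_x) = arctan(54.099 / 14.783) = 74.72°.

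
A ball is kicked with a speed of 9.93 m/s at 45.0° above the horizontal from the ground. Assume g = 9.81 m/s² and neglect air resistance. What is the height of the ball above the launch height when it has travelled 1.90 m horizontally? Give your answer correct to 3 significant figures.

1.54 m

v_x = 9.93 cos 45.0° = 7.022 m/s, v_y0 = 9.93 sin 45.0° = 7.022 m/s.
Time to reach x = 1.90 m: t = x / v_x = 1.90 / 7.022 = 0.2706 s.
y = v_y0 t − ½ g t² = 7.022×0.2706 − 4.905×0.2706² = 1.54 m.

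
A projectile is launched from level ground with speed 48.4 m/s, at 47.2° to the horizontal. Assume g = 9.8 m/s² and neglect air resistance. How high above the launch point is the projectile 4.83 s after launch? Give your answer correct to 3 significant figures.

57.2 m

v_y0 = 48.4 sin 47.2° = 35.51 m/s.
y(t) = v_y0 t − ½ g t² = 35.51×4.83 − 4.900×4.83² = 57.2 m.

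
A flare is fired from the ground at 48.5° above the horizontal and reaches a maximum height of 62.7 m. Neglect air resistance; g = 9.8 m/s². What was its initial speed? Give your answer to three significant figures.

At maximum height v_y = 0, so (v₀ sin θ)² = 2 g H.
v₀ sin 48.5° = √(2 × 9.8 × 62.7) = 35.06 m/s.
v₀ = 35.06 / sin 48.5° = 35.06 / 0.7490 = 46.8 m/s.

46.8 m/s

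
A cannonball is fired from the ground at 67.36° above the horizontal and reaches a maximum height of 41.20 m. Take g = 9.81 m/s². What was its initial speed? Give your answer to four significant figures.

30.81 m/s

At maximum height v_y = 0, so (v₀ sin θ)² = 2 g H.
v₀ sin 67.36° = √(2 × 9.81 × 41.20) = 28.431 m/s.
v₀ = 28.431 / sin 67.36° = 28.431 / 0.9229 = 30.81 m/s.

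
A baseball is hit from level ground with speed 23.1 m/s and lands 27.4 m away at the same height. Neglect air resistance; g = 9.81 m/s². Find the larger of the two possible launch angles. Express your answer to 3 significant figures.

74.9°

Level-ground range: R = v₀² sin(2θ)/g ⇒ sin 2θ = R g / v₀² = 27.4×9.81/23.1² = 0.5037.
2θ = arcsin(0.5037) = 30.25° or 180° − 30.25° = 149.75°.
So θ = 15.1° or θ = 74.9°.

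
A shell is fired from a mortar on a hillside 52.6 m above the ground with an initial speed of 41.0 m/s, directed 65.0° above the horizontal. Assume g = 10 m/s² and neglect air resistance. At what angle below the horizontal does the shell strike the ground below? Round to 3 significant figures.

70.6°

v_x = 41.0 cos 65.0° = 17.33 m/s.
At impact |v_y| = √(v_y0² + 2 g h) = √(37.16² + 2×10×52.6) = 49.32 m/s.
Angle below horizontal = arctan(|v_y| / v_x) = arctan(49.32 / 17.33) = 70.6°.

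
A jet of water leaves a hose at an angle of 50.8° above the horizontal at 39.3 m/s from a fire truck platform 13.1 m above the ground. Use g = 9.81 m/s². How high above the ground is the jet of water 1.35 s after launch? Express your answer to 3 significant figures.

v_y0 = 39.3 sin 50.8° = 30.46 m/s.
y(t) = 13.1 + v_y0 t − ½ g t² = 13.1 + 30.46×1.35 − ½×9.81×1.35² = 45.3 m.

45.3 m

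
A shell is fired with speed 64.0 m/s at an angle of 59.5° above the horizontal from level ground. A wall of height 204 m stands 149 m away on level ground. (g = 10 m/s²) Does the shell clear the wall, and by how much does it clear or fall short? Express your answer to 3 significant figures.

No — it falls 56.3 m short of clearing the wall.

v_x = 64.0 cos 59.5° = 32.48 m/s; v_y0 = 64.0 sin 59.5° = 55.14 m/s.
Time to reach the wall: t = 149 / 32.48 = 4.587 s.
Height at that point: y = 55.14×4.587 − 5.000×4.587² = 147.7 m.
That is 204 − 147.7 = 56.3 m below the top of the wall, so the shell does not clear it.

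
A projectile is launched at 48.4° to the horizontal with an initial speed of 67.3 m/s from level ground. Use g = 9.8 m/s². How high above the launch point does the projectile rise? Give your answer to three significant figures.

129 m

Vertical component of launch velocity: v_y = 67.3 sin 48.4° = 50.33 m/s.
At the highest point the vertical velocity is zero, so v_y² = 2 g h_max.
h_max = (50.33)² / (2 × 9.8) = 2533 / 19.60 = 129 m.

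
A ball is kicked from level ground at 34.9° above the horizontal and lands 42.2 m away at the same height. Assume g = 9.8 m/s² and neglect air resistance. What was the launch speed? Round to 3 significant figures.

21.0 m/s

On level ground, R = v₀² sin(2θ) / g, so v₀ = √(R g / sin 2θ).
sin(2 × 34.9°) = 0.9385.
v₀ = √(42.2 × 9.8 / 0.9385) = √440.7 = 21.0 m/s.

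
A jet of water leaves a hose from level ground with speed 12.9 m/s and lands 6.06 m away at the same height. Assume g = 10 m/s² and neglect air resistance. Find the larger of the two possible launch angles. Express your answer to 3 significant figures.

79.3°

Level-ground range: R = v₀² sin(2θ)/g ⇒ sin 2θ = R g / v₀² = 6.06×10/12.9² = 0.3642.
2θ = arcsin(0.3642) = 21.36° or 180° − 21.36° = 158.64°.
So θ = 10.7° or θ = 79.3°.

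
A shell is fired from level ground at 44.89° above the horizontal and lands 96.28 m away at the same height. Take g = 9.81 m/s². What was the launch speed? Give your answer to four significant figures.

30.73 m/s

On level ground, R = v₀² sin(2θ) / g, so v₀ = √(R g / sin 2θ).
sin(2 × 44.89°) = 1.0000.
v₀ = √(96.28 × 9.81 / 1.0000) = √944.51 = 30.73 m/s.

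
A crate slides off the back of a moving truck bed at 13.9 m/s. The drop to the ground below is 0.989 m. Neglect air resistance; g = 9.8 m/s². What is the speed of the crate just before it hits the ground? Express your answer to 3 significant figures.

Fall time: t = √(2 × 0.989 / 9.8) = 0.4493 s.
At impact: v_x = 13.9 m/s (unchanged), v_y = g t = 9.8 × 0.4493 = 4.403 m/s.
Speed = √(v_x² + v_y²) = √(193.2 + 19.39) = 14.6 m/s.

14.6 m/s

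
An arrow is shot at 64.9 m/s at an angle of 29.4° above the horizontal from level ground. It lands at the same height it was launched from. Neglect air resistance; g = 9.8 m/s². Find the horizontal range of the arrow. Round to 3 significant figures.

368 m

For level ground, R = v₀² sin(2θ) / g.
sin(2 × 29.4°) = sin 58.80° = 0.8554.
R = (64.9)² × 0.8554 / 9.8 = 368 m.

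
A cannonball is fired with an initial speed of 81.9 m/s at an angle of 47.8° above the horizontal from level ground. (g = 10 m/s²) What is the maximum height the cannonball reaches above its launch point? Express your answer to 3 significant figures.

Vertical component of launch velocity: v_y = 81.9 sin 47.8° = 60.67 m/s.
At the highest point the vertical velocity is zero, so v_y² = 2 g h_max.
h_max = (60.67)² / (2 × 10) = 3681 / 20.00 = 184 m.

184 m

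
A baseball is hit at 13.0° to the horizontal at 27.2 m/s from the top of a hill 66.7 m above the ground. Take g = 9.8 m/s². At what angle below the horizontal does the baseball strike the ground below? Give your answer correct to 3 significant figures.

v_x = 27.2 cos 13.0° = 26.50 m/s.
At impact |v_y| = √(v_y0² + 2 g h) = √(6.119² + 2×9.8×66.7) = 36.67 m/s.
Angle below horizontal = arctan(|v_y| / v_x) = arctan(36.67 / 26.50) = 54.1°.

54.1°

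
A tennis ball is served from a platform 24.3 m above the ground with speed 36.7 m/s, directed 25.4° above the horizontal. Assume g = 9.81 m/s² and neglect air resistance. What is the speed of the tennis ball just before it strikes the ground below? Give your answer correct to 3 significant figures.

42.7 m/s

v_x = 36.7 cos 25.4° = 33.15 m/s is unchanged throughout.
For the vertical component, v_y² = v_y0² + 2 g h = (15.74)² + 2×9.81×24.3 = 724.5, so |v_y| = 26.92 m/s.
Impact speed = √(v_x² + v_y²) = √(1099 + 724.5) = 42.7 m/s.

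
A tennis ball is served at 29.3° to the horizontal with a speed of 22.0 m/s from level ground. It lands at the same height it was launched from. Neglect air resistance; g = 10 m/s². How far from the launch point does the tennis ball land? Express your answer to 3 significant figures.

For level ground, R = v₀² sin(2θ) / g.
sin(2 × 29.3°) = sin 58.60° = 0.8536.
R = (22.0)² × 0.8536 / 10 = 41.3 m.

41.3 m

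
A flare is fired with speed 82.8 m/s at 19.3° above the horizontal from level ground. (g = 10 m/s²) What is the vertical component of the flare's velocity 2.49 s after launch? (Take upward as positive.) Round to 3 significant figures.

Initial vertical component: v_y0 = 82.8 sin 19.3° = 27.37 m/s.
v_y(t) = v_y0 − g t = 27.37 − 10 × 2.49 = 2.47 m/s.

2.47 m/s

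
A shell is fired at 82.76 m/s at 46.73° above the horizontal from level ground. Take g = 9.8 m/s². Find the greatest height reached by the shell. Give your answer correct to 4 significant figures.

185.3 m

Vertical component of launch velocity: v_y = 82.76 sin 46.73° = 60.260 m/s.
At the highest point the vertical velocity is zero, so v_y² = 2 g h_max.
h_max = (60.260)² / (2 × 9.8) = 3631.3 / 19.60 = 185.3 m.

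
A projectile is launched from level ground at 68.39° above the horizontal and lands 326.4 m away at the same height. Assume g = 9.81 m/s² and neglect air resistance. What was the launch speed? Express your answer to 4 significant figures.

68.38 m/s

On level ground, R = v₀² sin(2θ) / g, so v₀ = √(R g / sin 2θ).
sin(2 × 68.39°) = 0.6848.
v₀ = √(326.4 × 9.81 / 0.6848) = √4675.8 = 68.38 m/s.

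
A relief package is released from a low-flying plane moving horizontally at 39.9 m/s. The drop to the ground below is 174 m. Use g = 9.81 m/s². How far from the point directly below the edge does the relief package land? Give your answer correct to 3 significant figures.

238 m

Initial vertical velocity is zero, so the fall time comes from h = ½ g t²: t = √(2 × 174 / 9.81) = 5.956 s.
Horizontal motion is uniform at 39.9 m/s, so x = 39.9 × 5.956 = 238 m.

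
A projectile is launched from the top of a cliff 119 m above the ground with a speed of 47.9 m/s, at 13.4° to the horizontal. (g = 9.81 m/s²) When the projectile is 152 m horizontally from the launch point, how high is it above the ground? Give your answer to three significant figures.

103 m

v_x = 47.9 cos 13.4° = 46.60 m/s, v_y0 = 47.9 sin 13.4° = 11.10 m/s.
Time to reach x = 152 m: t = x / v_x = 152 / 46.60 = 3.262 s.
y = 119 + v_y0 t − ½ g t² = 119 + 11.10×3.262 − 4.905×3.262² = 103 m.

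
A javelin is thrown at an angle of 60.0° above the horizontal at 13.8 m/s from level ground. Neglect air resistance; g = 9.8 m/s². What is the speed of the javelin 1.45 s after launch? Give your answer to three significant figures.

7.26 m/s

v_x = 13.8 cos 60.0° = 6.900 m/s (constant).
v_y(t) = 13.8 sin 60.0° − g t = 11.95 − 9.8 × 1.45 = -2.260 m/s.
Speed = √(v_x² + v_y²) = √(47.61 + 5.108) = 7.26 m/s.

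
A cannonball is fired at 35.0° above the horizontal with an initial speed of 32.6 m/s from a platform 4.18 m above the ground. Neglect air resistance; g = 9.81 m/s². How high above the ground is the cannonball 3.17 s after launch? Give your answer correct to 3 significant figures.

v_y0 = 32.6 sin 35.0° = 18.70 m/s.
y(t) = 4.18 + v_y0 t − ½ g t² = 4.18 + 18.70×3.17 − ½×9.81×3.17² = 14.2 m.

14.2 m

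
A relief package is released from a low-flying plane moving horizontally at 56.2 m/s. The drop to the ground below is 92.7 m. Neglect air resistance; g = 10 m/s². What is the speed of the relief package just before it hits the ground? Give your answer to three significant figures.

Fall time: t = √(2 × 92.7 / 10) = 4.306 s.
At impact: v_x = 56.2 m/s (unchanged), v_y = g t = 10 × 4.306 = 43.06 m/s.
Speed = √(v_x² + v_y²) = √(3158 + 1854) = 70.8 m/s.

70.8 m/s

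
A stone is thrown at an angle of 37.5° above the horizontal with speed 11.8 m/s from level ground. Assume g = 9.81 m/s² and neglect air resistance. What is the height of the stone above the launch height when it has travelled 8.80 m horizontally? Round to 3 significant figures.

v_x = 11.8 cos 37.5° = 9.362 m/s, v_y0 = 11.8 sin 37.5° = 7.183 m/s.
Time to reach x = 8.80 m: t = x / v_x = 8.80 / 9.362 = 0.9400 s.
y = v_y0 t − ½ g t² = 7.183×0.9400 − 4.905×0.9400² = 2.42 m.

2.42 m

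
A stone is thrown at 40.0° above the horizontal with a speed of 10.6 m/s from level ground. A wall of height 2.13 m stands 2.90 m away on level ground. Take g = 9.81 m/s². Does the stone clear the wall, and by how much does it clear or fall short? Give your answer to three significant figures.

No — it falls 0.322 m short of clearing the wall.

v_x = 10.6 cos 40.0° = 8.120 m/s; v_y0 = 10.6 sin 40.0° = 6.814 m/s.
Time to reach the wall: t = 2.90 / 8.120 = 0.3571 s.
Height at that point: y = 6.814×0.3571 − 4.905×0.3571² = 1.808 m.
That is 2.13 − 1.808 = 0.322 m below the top of the wall, so the stone does not clear it.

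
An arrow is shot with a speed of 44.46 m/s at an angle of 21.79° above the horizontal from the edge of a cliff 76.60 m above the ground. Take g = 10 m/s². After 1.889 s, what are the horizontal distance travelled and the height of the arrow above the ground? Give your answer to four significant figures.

v_x = 44.46 cos 21.79° = 41.283 m/s; v_y0 = 44.46 sin 21.79° = 16.504 m/s.
x = v_x t = 41.283 × 1.889 = 77.98 m.
y = 76.60 + v_y0 t − ½ g t² = 89.93 m.

x = 77.98 m, y = 89.93 m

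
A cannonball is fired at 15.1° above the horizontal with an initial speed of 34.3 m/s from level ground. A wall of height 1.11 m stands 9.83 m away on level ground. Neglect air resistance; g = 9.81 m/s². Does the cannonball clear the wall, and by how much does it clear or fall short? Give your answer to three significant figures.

v_x = 34.3 cos 15.1° = 33.12 m/s; v_y0 = 34.3 sin 15.1° = 8.935 m/s.
Time to reach the wall: t = 9.83 / 33.12 = 0.2968 s.
Height at that point: y = 8.935×0.2968 − 4.905×0.2968² = 2.220 m.
That is 2.220 − 1.11 = 1.11 m above the top of the wall, so the cannonball clears it.

Yes — it clears the wall by 1.11 m.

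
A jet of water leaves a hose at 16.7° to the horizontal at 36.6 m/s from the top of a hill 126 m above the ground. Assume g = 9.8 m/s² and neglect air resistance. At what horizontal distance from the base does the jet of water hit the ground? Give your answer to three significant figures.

219 m

Components: v_x = 36.6 cos 16.7° = 35.06 m/s, v_y = 36.6 sin 16.7° = 10.52 m/s.
Vertical: 0 = 126 + 10.52 t − ½(9.8) t² ⇒ 4.900 t² − 10.52 t − 126 = 0.
t = [10.52 + √(110.7 + 2470)] / 9.800 = 6.257 s.
Horizontal: R = v_x · t = 35.06 × 6.257 = 219 m.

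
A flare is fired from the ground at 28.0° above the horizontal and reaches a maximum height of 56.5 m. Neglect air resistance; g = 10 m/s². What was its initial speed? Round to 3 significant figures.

At maximum height v_y = 0, so (v₀ sin θ)² = 2 g H.
v₀ sin 28.0° = √(2 × 10 × 56.5) = 33.62 m/s.
v₀ = 33.62 / sin 28.0° = 33.62 / 0.4695 = 71.6 m/s.

71.6 m/s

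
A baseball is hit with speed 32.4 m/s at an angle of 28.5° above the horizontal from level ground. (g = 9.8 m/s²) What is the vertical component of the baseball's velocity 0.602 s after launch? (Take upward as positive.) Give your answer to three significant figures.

9.56 m/s

Initial vertical component: v_y0 = 32.4 sin 28.5° = 15.46 m/s.
v_y(t) = v_y0 − g t = 15.46 − 9.8 × 0.602 = 9.56 m/s.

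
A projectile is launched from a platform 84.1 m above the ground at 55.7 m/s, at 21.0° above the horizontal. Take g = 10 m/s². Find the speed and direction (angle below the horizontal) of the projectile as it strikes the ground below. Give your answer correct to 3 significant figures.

69.2 m/s at 41.3° below the horizontal

v_x = 55.7 cos 21.0° = 52.00 m/s (constant).
|v_y| at impact = √((19.96)² + 2×10×84.1) = 45.61 m/s.
Speed = √(52.00² + 45.61²) = 69.2 m/s; angle = arctan(45.61/52.00) = 41.3° below horizontal.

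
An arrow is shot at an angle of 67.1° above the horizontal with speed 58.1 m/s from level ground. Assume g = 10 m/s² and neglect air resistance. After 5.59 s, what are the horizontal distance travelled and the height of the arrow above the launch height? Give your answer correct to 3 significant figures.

x = 126 m, y = 143 m

v_x = 58.1 cos 67.1° = 22.61 m/s; v_y0 = 58.1 sin 67.1° = 53.52 m/s.
x = v_x t = 22.61 × 5.59 = 126 m.
y = v_y0 t − ½ g t² = 53.52×5.59 − 5.000×5.59² = 143 m.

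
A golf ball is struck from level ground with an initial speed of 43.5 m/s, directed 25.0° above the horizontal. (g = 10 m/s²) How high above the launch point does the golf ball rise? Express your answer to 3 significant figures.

Vertical component of launch velocity: v_y = 43.5 sin 25.0° = 18.38 m/s.
At the highest point the vertical velocity is zero, so v_y² = 2 g h_max.
h_max = (18.38)² / (2 × 10) = 337.8 / 20.00 = 16.9 m.

16.9 m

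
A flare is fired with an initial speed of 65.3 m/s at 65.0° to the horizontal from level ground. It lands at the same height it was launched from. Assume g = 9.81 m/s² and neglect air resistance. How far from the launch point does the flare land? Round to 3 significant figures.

For level ground, R = v₀² sin(2θ) / g.
sin(2 × 65.0°) = sin 130.0° = 0.7660.
R = (65.3)² × 0.7660 / 9.81 = 333 m.

333 m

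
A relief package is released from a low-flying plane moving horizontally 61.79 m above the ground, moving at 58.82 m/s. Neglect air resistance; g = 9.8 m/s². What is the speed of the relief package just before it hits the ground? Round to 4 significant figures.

68.34 m/s

Fall time: t = √(2 × 61.79 / 9.8) = 3.5511 s.
At impact: v_x = 58.82 m/s (unchanged), v_y = g t = 9.8 × 3.5511 = 34.801 m/s.
Speed = √(v_x² + v_y²) = √(3459.8 + 1211.1) = 68.34 m/s.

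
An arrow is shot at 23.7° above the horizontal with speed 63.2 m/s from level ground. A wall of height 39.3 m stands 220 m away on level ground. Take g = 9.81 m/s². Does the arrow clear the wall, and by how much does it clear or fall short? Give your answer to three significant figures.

v_x = 63.2 cos 23.7° = 57.87 m/s; v_y0 = 63.2 sin 23.7° = 25.40 m/s.
Time to reach the wall: t = 220 / 57.87 = 3.802 s.
Height at that point: y = 25.40×3.802 − 4.905×3.802² = 25.67 m.
That is 39.3 − 25.67 = 13.6 m below the top of the wall, so the arrow does not clear it.

No — it falls 13.6 m short of clearing the wall.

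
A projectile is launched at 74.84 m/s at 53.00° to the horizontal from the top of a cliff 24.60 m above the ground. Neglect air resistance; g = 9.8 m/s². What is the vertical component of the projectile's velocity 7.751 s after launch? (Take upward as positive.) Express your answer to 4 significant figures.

-16.19 m/s

Initial vertical component: v_y0 = 74.84 sin 53.00° = 59.770 m/s.
v_y(t) = v_y0 − g t = 59.770 − 9.8 × 7.751 = -16.19 m/s.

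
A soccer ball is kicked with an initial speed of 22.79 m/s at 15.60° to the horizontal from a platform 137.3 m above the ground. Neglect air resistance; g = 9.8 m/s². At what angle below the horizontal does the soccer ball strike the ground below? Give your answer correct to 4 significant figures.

v_x = 22.79 cos 15.60° = 21.950 m/s.
At impact |v_y| = √(v_y0² + 2 g h) = √(6.1287² + 2×9.8×137.3) = 52.236 m/s.
Angle below horizontal = arctan(|v_y| / v_x) = arctan(52.236 / 21.950) = 67.21°.

67.21°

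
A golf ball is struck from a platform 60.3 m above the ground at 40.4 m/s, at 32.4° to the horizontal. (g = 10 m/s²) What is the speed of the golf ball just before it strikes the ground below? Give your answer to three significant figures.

v_x = 40.4 cos 32.4° = 34.11 m/s is unchanged throughout.
For the vertical component, v_y² = v_y0² + 2 g h = (21.65)² + 2×10×60.3 = 1675, so |v_y| = 40.93 m/s.
Impact speed = √(v_x² + v_y²) = √(1163 + 1675) = 53.3 m/s.

53.3 m/s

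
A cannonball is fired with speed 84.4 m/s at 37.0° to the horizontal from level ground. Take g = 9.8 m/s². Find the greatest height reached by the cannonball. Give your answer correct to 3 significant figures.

Vertical component of launch velocity: v_y = 84.4 sin 37.0° = 50.79 m/s.
At the highest point the vertical velocity is zero, so v_y² = 2 g h_max.
h_max = (50.79)² / (2 × 9.8) = 2580 / 19.60 = 132 m.

132 m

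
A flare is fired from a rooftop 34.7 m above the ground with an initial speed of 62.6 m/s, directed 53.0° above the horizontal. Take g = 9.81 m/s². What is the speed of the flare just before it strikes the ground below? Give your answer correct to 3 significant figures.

v_x = 62.6 cos 53.0° = 37.67 m/s is unchanged throughout.
For the vertical component, v_y² = v_y0² + 2 g h = (49.99)² + 2×9.81×34.7 = 3180, so |v_y| = 56.39 m/s.
Impact speed = √(v_x² + v_y²) = √(1419 + 3180) = 67.8 m/s.

67.8 m/s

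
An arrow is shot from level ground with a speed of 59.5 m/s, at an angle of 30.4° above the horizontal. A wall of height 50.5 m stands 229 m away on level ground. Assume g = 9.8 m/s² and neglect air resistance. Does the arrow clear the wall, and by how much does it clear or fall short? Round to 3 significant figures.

No — it falls 13.7 m short of clearing the wall.

v_x = 59.5 cos 30.4° = 51.32 m/s; v_y0 = 59.5 sin 30.4° = 30.11 m/s.
Time to reach the wall: t = 229 / 51.32 = 4.462 s.
Height at that point: y = 30.11×4.462 − 4.900×4.462² = 36.79 m.
That is 50.5 − 36.79 = 13.7 m below the top of the wall, so the arrow does not clear it.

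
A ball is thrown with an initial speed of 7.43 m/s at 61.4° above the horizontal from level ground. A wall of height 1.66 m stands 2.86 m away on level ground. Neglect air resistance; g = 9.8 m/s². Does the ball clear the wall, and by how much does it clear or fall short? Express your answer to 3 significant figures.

Yes — it clears the wall by 0.417 m.

v_x = 7.43 cos 61.4° = 3.557 m/s; v_y0 = 7.43 sin 61.4° = 6.523 m/s.
Time to reach the wall: t = 2.86 / 3.557 = 0.8040 s.
Height at that point: y = 6.523×0.8040 − 4.900×0.8040² = 2.077 m.
That is 2.077 − 1.66 = 0.417 m above the top of the wall, so the ball clears it.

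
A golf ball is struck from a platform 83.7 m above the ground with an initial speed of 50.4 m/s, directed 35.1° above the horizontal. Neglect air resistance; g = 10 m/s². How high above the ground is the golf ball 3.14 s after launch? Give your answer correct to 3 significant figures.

v_y0 = 50.4 sin 35.1° = 28.98 m/s.
y(t) = 83.7 + v_y0 t − ½ g t² = 83.7 + 28.98×3.14 − ½×10×3.14² = 125 m.

125 m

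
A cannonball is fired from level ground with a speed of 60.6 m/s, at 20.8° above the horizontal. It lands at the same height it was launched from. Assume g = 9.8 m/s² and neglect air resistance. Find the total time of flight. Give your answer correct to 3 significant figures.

4.39 s

Vertical component: v_y = 60.6 sin 20.8° = 21.52 m/s.
For a projectile landing at launch height, time of flight is t = 2 v_y / g = 2 × 21.52 / 9.8 = 4.39 s.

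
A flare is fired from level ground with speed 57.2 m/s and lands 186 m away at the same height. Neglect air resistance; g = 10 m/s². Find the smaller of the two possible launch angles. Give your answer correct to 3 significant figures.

17.3°

Level-ground range: R = v₀² sin(2θ)/g ⇒ sin 2θ = R g / v₀² = 186×10/57.2² = 0.5685.
2θ = arcsin(0.5685) = 34.65° or 180° − 34.65° = 145.35°.
So θ = 17.3° or θ = 72.7°.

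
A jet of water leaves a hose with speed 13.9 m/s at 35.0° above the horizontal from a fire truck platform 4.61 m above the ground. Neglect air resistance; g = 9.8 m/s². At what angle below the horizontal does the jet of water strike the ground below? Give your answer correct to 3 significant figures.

v_x = 13.9 cos 35.0° = 11.39 m/s.
At impact |v_y| = √(v_y0² + 2 g h) = √(7.973² + 2×9.8×4.61) = 12.41 m/s.
Angle below horizontal = arctan(|v_y| / v_x) = arctan(12.41 / 11.39) = 47.5°.

47.5°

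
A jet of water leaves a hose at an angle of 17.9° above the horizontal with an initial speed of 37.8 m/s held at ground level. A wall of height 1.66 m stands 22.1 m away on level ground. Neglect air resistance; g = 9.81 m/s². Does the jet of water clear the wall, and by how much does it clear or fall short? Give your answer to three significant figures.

Yes — it clears the wall by 3.63 m.

v_x = 37.8 cos 17.9° = 35.97 m/s; v_y0 = 37.8 sin 17.9° = 11.62 m/s.
Time to reach the wall: t = 22.1 / 35.97 = 0.6144 s.
Height at that point: y = 11.62×0.6144 − 4.905×0.6144² = 5.288 m.
That is 5.288 − 1.66 = 3.63 m above the top of the wall, so the jet of water clears it.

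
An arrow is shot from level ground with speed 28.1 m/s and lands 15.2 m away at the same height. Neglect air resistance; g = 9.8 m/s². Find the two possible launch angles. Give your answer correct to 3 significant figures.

5.44° and 84.6°

Level-ground range: R = v₀² sin(2θ)/g ⇒ sin 2θ = R g / v₀² = 15.2×9.8/28.1² = 0.1887.
2θ = arcsin(0.1887) = 10.88° or 180° − 10.88° = 169.12°.
So θ = 5.44° or θ = 84.6°.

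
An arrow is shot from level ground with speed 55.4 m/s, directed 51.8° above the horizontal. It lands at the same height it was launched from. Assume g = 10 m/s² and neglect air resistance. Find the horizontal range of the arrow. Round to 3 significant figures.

298 m

For level ground, R = v₀² sin(2θ) / g.
sin(2 × 51.8°) = sin 103.6° = 0.9720.
R = (55.4)² × 0.9720 / 10 = 298 m.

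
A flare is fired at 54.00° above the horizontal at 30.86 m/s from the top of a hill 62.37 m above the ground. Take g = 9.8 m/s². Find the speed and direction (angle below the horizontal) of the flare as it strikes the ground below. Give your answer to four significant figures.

v_x = 30.86 cos 54.00° = 18.139 m/s (constant).
|v_y| at impact = √((24.966)² + 2×9.8×62.37) = 42.962 m/s.
Speed = √(18.139² + 42.962²) = 46.63 m/s; angle = arctan(42.962/18.139) = 67.11° below horizontal.

46.63 m/s at 67.11° below the horizontal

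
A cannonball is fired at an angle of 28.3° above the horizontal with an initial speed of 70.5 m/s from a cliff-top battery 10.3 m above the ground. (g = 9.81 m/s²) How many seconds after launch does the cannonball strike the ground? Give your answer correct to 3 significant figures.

7.11 s

Vertical component: v_y = 70.5 sin 28.3° = 33.42 m/s.
Taking up as positive with launch at y = 10.3 m, landing at y = 0: 0 = 10.3 + 33.42 t − ½(9.81) t².
Solving 4.905 t² − 33.42 t − 10.3 = 0 gives t = [33.42 + √(33.42² + 4·4.905·10.3)] / 9.810 = 7.11 s.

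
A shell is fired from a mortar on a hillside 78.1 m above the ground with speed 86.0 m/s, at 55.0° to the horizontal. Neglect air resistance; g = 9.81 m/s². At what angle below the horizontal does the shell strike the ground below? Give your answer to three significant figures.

58.5°

v_x = 86.0 cos 55.0° = 49.33 m/s.
At impact |v_y| = √(v_y0² + 2 g h) = √(70.45² + 2×9.81×78.1) = 80.59 m/s.
Angle below horizontal = arctan(|v_y| / v_x) = arctan(80.59 / 49.33) = 58.5°.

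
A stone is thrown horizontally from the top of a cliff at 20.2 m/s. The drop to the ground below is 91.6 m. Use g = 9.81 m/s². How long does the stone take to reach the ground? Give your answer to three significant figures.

The horizontal speed doesn't affect the fall. With v_y0 = 0, h = ½ g t².
t = √(2 × 91.6 / 9.81) = √18.67 = 4.32 s.

4.32 s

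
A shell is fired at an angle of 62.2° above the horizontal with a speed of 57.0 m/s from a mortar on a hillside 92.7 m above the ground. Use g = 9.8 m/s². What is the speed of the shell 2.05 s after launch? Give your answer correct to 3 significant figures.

40.3 m/s

v_x = 57.0 cos 62.2° = 26.58 m/s (constant).
v_y(t) = 57.0 sin 62.2° − g t = 50.42 − 9.8 × 2.05 = 30.33 m/s.
Speed = √(v_x² + v_y²) = √(706.5 + 919.9) = 40.3 m/s.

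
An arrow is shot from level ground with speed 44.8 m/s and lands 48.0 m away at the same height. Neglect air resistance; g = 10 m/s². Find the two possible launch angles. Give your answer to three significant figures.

Level-ground range: R = v₀² sin(2θ)/g ⇒ sin 2θ = R g / v₀² = 48.0×10/44.8² = 0.2392.
2θ = arcsin(0.2392) = 13.84° or 180° − 13.84° = 166.16°.
So θ = 6.92° or θ = 83.1°.

6.92° and 83.1°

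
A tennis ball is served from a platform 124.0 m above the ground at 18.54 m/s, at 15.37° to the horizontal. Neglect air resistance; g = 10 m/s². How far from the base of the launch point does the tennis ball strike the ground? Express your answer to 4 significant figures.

98.24 m

Components: v_x = 18.54 cos 15.37° = 17.877 m/s, v_y = 18.54 sin 15.37° = 4.9141 m/s.
Vertical: 0 = 124.0 + 4.9141 t − ½(10) t² ⇒ 5.000 t² − 4.9141 t − 124.0 = 0.
t = [4.9141 + √(24.148 + 2480.0)] / 10.00 = 5.4956 s.
Horizontal: R = v_x · t = 17.877 × 5.4956 = 98.24 m.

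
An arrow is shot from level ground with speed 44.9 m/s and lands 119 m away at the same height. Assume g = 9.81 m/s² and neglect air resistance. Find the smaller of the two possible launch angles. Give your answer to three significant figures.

Level-ground range: R = v₀² sin(2θ)/g ⇒ sin 2θ = R g / v₀² = 119×9.81/44.9² = 0.5791.
2θ = arcsin(0.5791) = 35.39° or 180° − 35.39° = 144.61°.
So θ = 17.7° or θ = 72.3°.

17.7°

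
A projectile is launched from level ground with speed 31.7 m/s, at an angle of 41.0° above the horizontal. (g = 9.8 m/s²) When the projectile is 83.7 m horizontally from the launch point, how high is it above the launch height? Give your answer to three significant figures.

v_x = 31.7 cos 41.0° = 23.92 m/s, v_y0 = 31.7 sin 41.0° = 20.80 m/s.
Time to reach x = 83.7 m: t = x / v_x = 83.7 / 23.92 = 3.499 s.
y = v_y0 t − ½ g t² = 20.80×3.499 − 4.900×3.499² = 12.8 m.

12.8 m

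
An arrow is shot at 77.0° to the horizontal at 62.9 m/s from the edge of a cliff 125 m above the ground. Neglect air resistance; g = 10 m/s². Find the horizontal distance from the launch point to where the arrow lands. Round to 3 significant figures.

199 m

Components: v_x = 62.9 cos 77.0° = 14.15 m/s, v_y = 62.9 sin 77.0° = 61.29 m/s.
Vertical: 0 = 125 + 61.29 t − ½(10) t² ⇒ 5.000 t² − 61.29 t − 125 = 0.
t = [61.29 + √(3756 + 2500)] / 10.00 = 14.04 s.
Horizontal: R = v_x · t = 14.15 × 14.04 = 199 m.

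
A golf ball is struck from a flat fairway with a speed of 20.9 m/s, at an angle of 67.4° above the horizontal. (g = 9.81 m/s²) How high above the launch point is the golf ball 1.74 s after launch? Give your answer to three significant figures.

v_y0 = 20.9 sin 67.4° = 19.30 m/s.
y(t) = v_y0 t − ½ g t² = 19.30×1.74 − 4.905×1.74² = 18.7 m.

18.7 m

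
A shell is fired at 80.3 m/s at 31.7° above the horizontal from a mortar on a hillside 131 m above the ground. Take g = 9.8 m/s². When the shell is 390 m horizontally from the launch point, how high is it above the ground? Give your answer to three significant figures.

212 m

v_x = 80.3 cos 31.7° = 68.32 m/s, v_y0 = 80.3 sin 31.7° = 42.20 m/s.
Time to reach x = 390 m: t = x / v_x = 390 / 68.32 = 5.708 s.
y = 131 + v_y0 t − ½ g t² = 131 + 42.20×5.708 − 4.900×5.708² = 212 m.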